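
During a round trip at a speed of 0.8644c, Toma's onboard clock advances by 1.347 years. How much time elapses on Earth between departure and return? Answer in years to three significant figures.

γ = 1/√(1 − 0.8644²) = 1/√0.2528 = 1.989
Earth-frame duration is the dilated interval: Δt = γτ = 1.989 × 1.347 years.

Δt = 2.68 years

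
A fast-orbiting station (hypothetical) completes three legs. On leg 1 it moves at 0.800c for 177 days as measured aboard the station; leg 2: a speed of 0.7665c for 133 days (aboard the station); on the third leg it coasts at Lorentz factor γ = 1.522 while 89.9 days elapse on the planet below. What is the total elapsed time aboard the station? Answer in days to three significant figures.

Leg 1: 177 days is already measured aboard the station.
Leg 2: 133 days is already measured aboard the station.
Leg 3: γ = 1.522; τ_3 = 89.9/1.522 = 59.07 days.
Total: 177.0 + 133.0 + 59.07 days.

τ = 369 days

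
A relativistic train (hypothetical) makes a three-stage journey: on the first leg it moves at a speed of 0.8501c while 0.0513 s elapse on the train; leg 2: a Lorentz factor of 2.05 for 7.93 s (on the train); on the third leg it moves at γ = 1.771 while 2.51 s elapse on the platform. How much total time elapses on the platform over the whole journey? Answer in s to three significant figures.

Δt = 18.9 s

Leg 1: γ = 1/√(1 − 0.8501²) = 1/√0.2773 = 1.899; Δt_1 = 1.899 × 0.0513 = 0.09741 s.
Leg 2: γ = 2.05; Δt_2 = 2.050 × 7.93 = 16.26 s.
Leg 3: 2.51 s is already measured on the platform.
Total: 0.09741 + 16.26 + 2.510 s.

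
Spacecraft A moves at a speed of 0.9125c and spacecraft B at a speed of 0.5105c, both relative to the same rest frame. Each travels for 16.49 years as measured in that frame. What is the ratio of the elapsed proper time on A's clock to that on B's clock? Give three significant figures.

τ_A/τ_B = 0.476

A: γ = 1/√(1 − 0.9125²) = 1/√0.1673 = 2.445. B: γ = 1/√(1 − 0.5105²) = 1/√0.7394 = 1.163.
τ_A/τ_B = γ_B/γ_A = 1.163/2.445 = 0.4757, so τ_A/τ_B = 0.4757.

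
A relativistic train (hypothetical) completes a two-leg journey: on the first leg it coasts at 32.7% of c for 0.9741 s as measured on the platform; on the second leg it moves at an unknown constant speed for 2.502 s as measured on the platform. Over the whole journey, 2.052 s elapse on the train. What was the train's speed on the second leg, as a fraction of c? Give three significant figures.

Leg 1: β = 0.327; γ = 1/√(1 − 0.327²) = 1/√0.8931 = 1.058; τ_1 = 0.9741/1.058 = 0.9205 s.
Leg 2: speed unknown; τ_2 = 2.502/γ_2.
Total proper time: 0.9205 + τ_2 = 2.052, so τ_2 = 2.052 − 0.9205 = 1.131 s.
γ_2 = 2.502/1.131 = 2.211; β = √(1 − 1/γ²) = √0.7955.

β = 0.892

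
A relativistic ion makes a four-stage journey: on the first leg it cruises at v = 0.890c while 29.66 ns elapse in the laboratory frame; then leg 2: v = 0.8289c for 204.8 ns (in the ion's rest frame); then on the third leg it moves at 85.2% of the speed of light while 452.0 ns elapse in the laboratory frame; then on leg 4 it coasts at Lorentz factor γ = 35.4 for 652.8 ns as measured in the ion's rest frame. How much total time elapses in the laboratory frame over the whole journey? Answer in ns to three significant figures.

Leg 1: 29.66 ns is already measured in the laboratory frame.
Leg 2: γ = 1/√(1 − 0.8289²) = 1/√0.3129 = 1.788; Δt_2 = 1.788 × 204.8 = 366.1 ns.
Leg 3: 452.0 ns is already measured in the laboratory frame.
Leg 4: γ = 35.4; Δt_4 = 35.40 × 652.8 = 2.311×10⁴ ns.
Total: 29.66 + 366.1 + 452.0 + 2.311×10⁴ ns.

Δt = 2.40×10⁴ ns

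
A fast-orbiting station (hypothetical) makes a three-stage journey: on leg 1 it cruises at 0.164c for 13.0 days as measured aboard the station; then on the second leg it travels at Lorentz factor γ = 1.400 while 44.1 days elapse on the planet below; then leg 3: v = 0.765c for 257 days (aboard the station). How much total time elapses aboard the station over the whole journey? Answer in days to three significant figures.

τ = 302 days

Leg 1: 13.0 days is already measured aboard the station.
Leg 2: γ = 1.400; τ_2 = 44.1/1.400 = 31.50 days.
Leg 3: 257 days is already measured aboard the station.
Total: 13.00 + 31.50 + 257.0 days.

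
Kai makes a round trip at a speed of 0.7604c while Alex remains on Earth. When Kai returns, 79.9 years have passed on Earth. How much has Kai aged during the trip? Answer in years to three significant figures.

τ = 51.9 years

γ = 1/√(1 − 0.7604²) = 1/√0.4218 = 1.540
Kai's clock measures proper time along the trip: τ = Δt/γ = 79.9/1.540 years.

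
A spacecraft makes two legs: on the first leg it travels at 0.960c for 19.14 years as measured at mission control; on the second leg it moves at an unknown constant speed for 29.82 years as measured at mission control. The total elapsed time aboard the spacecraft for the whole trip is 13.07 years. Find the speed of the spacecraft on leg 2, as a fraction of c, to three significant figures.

β = 0.966

Leg 1: γ = 1/√(1 − 0.960²) = 25/7 ≈ 3.571; τ_1 = 19.14/3.571 = 5.359 years.
Leg 2: speed unknown; τ_2 = 29.82/γ_2.
Total proper time: 5.359 + τ_2 = 13.07, so τ_2 = 13.07 − 5.359 = 7.711 years.
γ_2 = 29.82/7.711 = 3.867; β = √(1 − 1/γ²) = √0.9331.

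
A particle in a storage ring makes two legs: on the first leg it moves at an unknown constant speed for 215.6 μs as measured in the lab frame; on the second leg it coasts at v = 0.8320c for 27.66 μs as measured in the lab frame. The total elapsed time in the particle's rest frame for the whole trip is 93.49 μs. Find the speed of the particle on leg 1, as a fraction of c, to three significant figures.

Leg 1: speed unknown; τ_1 = 215.6/γ_1.
Leg 2: γ = 1/√(1 − 0.8320²) = 1/√0.3078 = 1.803; τ_2 = 27.66/1.803 = 15.35 μs.
Total proper time: τ_1 + 15.35 = 93.49, so τ_1 = 93.49 − 15.35 = 78.14 μs.
γ_1 = 215.6/78.14 = 2.759; β = √(1 − 1/γ²) = √0.8686.

β = 0.932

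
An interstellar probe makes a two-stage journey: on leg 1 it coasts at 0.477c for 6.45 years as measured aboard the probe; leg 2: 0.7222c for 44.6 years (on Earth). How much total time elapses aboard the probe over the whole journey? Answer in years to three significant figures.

Leg 1: 6.45 years is already measured aboard the probe.
Leg 2: γ = 1/√(1 − 0.7222²) = 1/√0.4784 = 1.446; τ_2 = 44.6/1.446 = 30.85 years.
Total: 6.450 + 30.85 years.

τ = 37.3 years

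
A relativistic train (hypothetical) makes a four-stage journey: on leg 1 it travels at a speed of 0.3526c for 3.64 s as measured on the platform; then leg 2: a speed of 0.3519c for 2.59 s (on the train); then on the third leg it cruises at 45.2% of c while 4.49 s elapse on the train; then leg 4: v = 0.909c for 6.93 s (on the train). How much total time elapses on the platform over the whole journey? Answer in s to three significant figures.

Leg 1: 3.64 s is already measured on the platform.
Leg 2: γ = 1/√(1 − 0.3519²) = 1/√0.8762 = 1.068; Δt_2 = 1.068 × 2.59 = 2.767 s.
Leg 3: β = 0.452; γ = 1/√(1 − 0.452²) = 1/√0.7957 = 1.121; Δt_3 = 1.121 × 4.49 = 5.034 s.
Leg 4: γ = 1/√(1 − 0.909²) = 1/√0.1737 = 2.399; Δt_4 = 2.399 × 6.93 = 16.63 s.
Total: 3.640 + 2.767 + 5.034 + 16.63 s.

Δt = 28.1 s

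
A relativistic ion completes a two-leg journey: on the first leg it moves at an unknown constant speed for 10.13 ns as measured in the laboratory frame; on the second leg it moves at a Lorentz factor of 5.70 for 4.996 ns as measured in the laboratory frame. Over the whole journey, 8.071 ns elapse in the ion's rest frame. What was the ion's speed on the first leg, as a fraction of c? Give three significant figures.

β = 0.704

Leg 1: speed unknown; τ_1 = 10.13/γ_1.
Leg 2: γ = 5.70; τ_2 = 4.996/5.700 = 0.8765 ns.
Total proper time: τ_1 + 0.8765 = 8.071, so τ_1 = 8.071 − 0.8765 = 7.195 ns.
γ_1 = 10.13/7.195 = 1.408; β = √(1 − 1/γ²) = √0.4956.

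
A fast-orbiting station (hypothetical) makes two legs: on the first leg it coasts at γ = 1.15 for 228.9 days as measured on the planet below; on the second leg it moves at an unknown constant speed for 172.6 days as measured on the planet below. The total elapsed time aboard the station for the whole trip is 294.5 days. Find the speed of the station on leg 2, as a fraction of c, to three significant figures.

Leg 1: γ = 1.15; τ_1 = 228.9/1.150 = 199.0 days.
Leg 2: speed unknown; τ_2 = 172.6/γ_2.
Total proper time: 199.0 + τ_2 = 294.5, so τ_2 = 294.5 − 199.0 = 95.46 days.
γ_2 = 172.6/95.46 = 1.808; β = √(1 − 1/γ²) = √0.6941.

β = 0.833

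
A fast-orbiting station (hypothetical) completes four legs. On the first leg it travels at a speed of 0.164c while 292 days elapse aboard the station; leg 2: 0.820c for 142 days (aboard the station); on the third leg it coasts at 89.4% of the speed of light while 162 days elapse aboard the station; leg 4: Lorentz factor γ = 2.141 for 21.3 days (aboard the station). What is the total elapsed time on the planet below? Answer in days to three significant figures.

Δt = 951 days

Leg 1: γ = 1/√(1 − 0.164²) = 1/√0.9731 = 1.014; Δt_1 = 1.014 × 292 = 296.0 days.
Leg 2: γ = 1/√(1 − 0.820²) = 1/√0.3276 = 1.747; Δt_2 = 1.747 × 142 = 248.1 days.
Leg 3: β = 0.894; γ = 1/√(1 − 0.894²) = 1/√0.2008 = 2.232; Δt_3 = 2.232 × 162 = 361.6 days.
Leg 4: γ = 2.141; Δt_4 = 2.141 × 21.3 = 45.60 days.
Total: 296.0 + 248.1 + 361.6 + 45.60 days.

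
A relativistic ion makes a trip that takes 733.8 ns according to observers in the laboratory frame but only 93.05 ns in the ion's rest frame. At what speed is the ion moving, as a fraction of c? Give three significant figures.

v = 0.992c

The proper time is measured in the ion's rest frame (both events occur at the ion's location); Δt is measured in the laboratory frame. γ = Δt/τ = 733.8/93.05 = 7.886.
β = √(1 − 1/γ²) = √(1 − 0.01608) = √0.9839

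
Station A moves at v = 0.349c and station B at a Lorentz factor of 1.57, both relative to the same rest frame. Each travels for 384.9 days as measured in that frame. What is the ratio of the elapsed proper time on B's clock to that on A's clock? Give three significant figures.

τ_B/τ_A = 0.680

A: γ = 1/√(1 − 0.349²) = 1/√0.8782 = 1.067. B: γ = 1.57.
τ_A/τ_B = γ_B/γ_A = 1.570/1.067 = 1.471, so τ_B/τ_A = 0.6797.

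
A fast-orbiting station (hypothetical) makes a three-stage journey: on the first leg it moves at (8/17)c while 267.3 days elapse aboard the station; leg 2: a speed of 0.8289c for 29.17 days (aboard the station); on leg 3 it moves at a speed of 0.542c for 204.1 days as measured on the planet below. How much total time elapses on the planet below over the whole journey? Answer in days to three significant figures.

Leg 1: γ = 1/√(1 − (8/17)²) = 17/15 ≈ 1.133; Δt_1 = 1.133 × 267.3 = 302.9 days.
Leg 2: γ = 1/√(1 − 0.8289²) = 1/√0.3129 = 1.788; Δt_2 = 1.788 × 29.17 = 52.15 days.
Leg 3: 204.1 days is already measured on the planet below.
Total: 302.9 + 52.15 + 204.1 days.

Δt = 559 days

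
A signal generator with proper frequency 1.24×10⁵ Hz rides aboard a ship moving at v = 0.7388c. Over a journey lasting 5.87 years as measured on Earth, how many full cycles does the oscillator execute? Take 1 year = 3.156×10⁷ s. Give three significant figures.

γ = 1/√(1 − 0.7388²) = 1/√0.4542 = 1.484
The oscillator's own cycle count is N = f × τ where τ is the proper time on the ship. τ = Δt/γ = 5.87/1.484 = 3.956 years = 1.248×10⁸ s.
N = 1.24×10⁵ × 1.248×10⁸ = 1.548×10¹³.

N = 1.55×10¹³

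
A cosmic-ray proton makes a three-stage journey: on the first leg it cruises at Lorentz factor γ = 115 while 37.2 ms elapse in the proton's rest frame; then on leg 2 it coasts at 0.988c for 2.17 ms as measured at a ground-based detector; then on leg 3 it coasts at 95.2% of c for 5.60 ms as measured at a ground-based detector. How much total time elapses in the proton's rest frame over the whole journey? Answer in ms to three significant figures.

τ = 39.2 ms

Leg 1: 37.2 ms is already measured in the proton's rest frame.
Leg 2: γ = 1/√(1 − 0.988²) = 1/√0.02386 = 6.474; τ_2 = 2.17/6.474 = 0.3352 ms.
Leg 3: β = 0.952; γ = 1/√(1 − 0.952²) = 1/√0.09370 = 3.267; τ_3 = 5.60/3.267 = 1.714 ms.
Total: 37.20 + 0.3352 + 1.714 ms.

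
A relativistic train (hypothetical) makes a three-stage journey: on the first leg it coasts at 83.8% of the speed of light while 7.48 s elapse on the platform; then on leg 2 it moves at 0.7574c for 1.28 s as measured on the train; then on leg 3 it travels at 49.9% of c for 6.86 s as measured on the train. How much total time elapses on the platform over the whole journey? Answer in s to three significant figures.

Δt = 17.4 s

Leg 1: 7.48 s is already measured on the platform.
Leg 2: γ = 1/√(1 − 0.7574²) = 1/√0.4263 = 1.532; Δt_2 = 1.532 × 1.28 = 1.960 s.
Leg 3: β = 0.499; γ = 1/√(1 − 0.499²) = 1/√0.7510 = 1.154; Δt_3 = 1.154 × 6.86 = 7.916 s.
Total: 7.480 + 1.960 + 7.916 s.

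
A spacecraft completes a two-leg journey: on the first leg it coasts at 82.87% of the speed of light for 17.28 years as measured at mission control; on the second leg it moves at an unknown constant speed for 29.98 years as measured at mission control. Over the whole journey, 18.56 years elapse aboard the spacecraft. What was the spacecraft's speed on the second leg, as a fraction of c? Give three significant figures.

β = 0.955

Leg 1: β = 0.8287; γ = 1/√(1 − 0.8287²) = 1/√0.3133 = 1.787; τ_1 = 17.28/1.787 = 9.671 years.
Leg 2: speed unknown; τ_2 = 29.98/γ_2.
Total proper time: 9.671 + τ_2 = 18.56, so τ_2 = 18.56 − 9.671 = 8.889 years.
γ_2 = 29.98/8.889 = 3.373; β = √(1 − 1/γ²) = √0.9121.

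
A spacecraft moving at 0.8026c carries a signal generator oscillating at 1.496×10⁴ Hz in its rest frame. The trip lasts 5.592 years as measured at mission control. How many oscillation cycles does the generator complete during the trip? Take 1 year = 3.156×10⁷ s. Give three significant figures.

N = 1.57×10¹²

γ = 1/√(1 − 0.8026²) = 1/√0.3558 = 1.676
The oscillator's own cycle count is N = f × τ where τ is the proper time aboard the spacecraft. τ = Δt/γ = 5.592/1.676 = 3.336 years = 1.053×10⁸ s.
N = 1.496×10⁴ × 1.053×10⁸ = 1.575×10¹².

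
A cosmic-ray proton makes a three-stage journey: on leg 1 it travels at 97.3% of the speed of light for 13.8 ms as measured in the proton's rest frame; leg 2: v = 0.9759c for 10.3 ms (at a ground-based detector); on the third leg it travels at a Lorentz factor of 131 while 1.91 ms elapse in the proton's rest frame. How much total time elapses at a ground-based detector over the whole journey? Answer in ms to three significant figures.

Δt = 320 ms

Leg 1: β = 0.973; γ = 1/√(1 − 0.973²) = 1/√0.05327 = 4.333; Δt_1 = 4.333 × 13.8 = 59.79 ms.
Leg 2: 10.3 ms is already measured at a ground-based detector.
Leg 3: γ = 131; Δt_3 = 131.0 × 1.91 = 250.2 ms.
Total: 59.79 + 10.30 + 250.2 ms.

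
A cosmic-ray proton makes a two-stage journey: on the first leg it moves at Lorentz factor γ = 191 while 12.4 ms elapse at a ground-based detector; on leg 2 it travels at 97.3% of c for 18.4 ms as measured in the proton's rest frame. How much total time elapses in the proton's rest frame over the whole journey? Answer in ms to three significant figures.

τ = 18.5 ms

Leg 1: γ = 191; τ_1 = 12.4/191.0 = 0.06492 ms.
Leg 2: 18.4 ms is already measured in the proton's rest frame.
Total: 0.06492 + 18.40 ms.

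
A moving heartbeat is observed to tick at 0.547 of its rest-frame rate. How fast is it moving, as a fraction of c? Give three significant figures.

β = 0.837

Rate ratio = 1/γ, so γ = 1/0.547 = 1.828.
β = √(1 − 1/γ²) = √(1 − 0.547²) = √0.7008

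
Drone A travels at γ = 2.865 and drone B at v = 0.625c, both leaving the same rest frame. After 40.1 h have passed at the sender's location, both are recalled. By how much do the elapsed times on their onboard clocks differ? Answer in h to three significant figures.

A: γ = 2.865; τ_A = 40.1/2.865 = 14.00 h.
B: γ = 1/√(1 − 0.625²) = 1/√0.6094 = 1.281; τ_B = 40.1/1.281 = 31.30 h.

|τ_A − τ_B| = 17.3 h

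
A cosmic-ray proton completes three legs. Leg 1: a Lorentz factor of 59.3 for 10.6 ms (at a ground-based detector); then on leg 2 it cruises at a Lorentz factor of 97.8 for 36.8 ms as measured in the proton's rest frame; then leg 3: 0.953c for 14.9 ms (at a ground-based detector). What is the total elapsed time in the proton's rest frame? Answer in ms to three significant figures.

τ = 41.5 ms

Leg 1: γ = 59.3; τ_1 = 10.6/59.30 = 0.1788 ms.
Leg 2: 36.8 ms is already measured in the proton's rest frame.
Leg 3: γ = 1/√(1 − 0.953²) = 1/√0.09179 = 3.301; τ_3 = 14.9/3.301 = 4.514 ms.
Total: 0.1788 + 36.80 + 4.514 ms.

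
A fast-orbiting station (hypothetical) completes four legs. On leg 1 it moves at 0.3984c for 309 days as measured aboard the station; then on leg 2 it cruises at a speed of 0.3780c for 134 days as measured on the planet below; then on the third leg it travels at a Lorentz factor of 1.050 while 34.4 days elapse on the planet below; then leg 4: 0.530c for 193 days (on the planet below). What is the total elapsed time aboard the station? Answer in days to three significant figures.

Leg 1: 309 days is already measured aboard the station.
Leg 2: γ = 1/√(1 − 0.3780²) = 1/√0.8571 = 1.080; τ_2 = 134/1.080 = 124.1 days.
Leg 3: γ = 1.050; τ_3 = 34.4/1.050 = 32.76 days.
Leg 4: γ = 1/√(1 − 0.530²) = 1/√0.7191 = 1.179; τ_4 = 193/1.179 = 163.7 days.
Total: 309.0 + 124.1 + 32.76 + 163.7 days.

τ = 629 days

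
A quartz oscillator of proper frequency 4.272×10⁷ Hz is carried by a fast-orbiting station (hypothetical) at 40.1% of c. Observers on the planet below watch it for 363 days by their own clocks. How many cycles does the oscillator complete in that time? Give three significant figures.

N = 1.23×10¹⁵

β = 0.401; γ = 1/√(1 − 0.401²) = 1/√0.8392 = 1.092
During 363 days of lab time, the oscillator's proper time advances by τ = Δt/γ = 363/1.092 = 332.5 days = 2.873×10⁷ s.
N = f × τ = 4.272×10⁷ × 2.873×10⁷ = 1.227×10¹⁵.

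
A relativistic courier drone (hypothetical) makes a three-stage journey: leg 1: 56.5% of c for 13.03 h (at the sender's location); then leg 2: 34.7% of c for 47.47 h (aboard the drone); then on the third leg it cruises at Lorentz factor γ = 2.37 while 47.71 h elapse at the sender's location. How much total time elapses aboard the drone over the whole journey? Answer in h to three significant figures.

Leg 1: β = 0.565; γ = 1/√(1 − 0.565²) = 1/√0.6808 = 1.212; τ_1 = 13.03/1.212 = 10.75 h.
Leg 2: 47.47 h is already measured aboard the drone.
Leg 3: γ = 2.37; τ_3 = 47.71/2.370 = 20.13 h.
Total: 10.75 + 47.47 + 20.13 h.

τ = 78.4 h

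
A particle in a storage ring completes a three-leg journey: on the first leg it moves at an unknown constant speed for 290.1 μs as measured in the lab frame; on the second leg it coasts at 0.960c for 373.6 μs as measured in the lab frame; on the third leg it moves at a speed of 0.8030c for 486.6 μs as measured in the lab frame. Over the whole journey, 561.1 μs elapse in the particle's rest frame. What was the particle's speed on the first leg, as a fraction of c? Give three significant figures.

Leg 1: speed unknown; τ_1 = 290.1/γ_1.
Leg 2: γ = 1/√(1 − 0.960²) = 25/7 ≈ 3.571; τ_2 = 373.6/3.571 = 104.6 μs.
Leg 3: γ = 1/√(1 − 0.8030²) = 1/√0.3552 = 1.678; τ_3 = 486.6/1.678 = 290.0 μs.
Total proper time: τ_1 + 104.6 + 290.0 = 561.1, so τ_1 = 561.1 − 394.6 = 166.5 μs.
γ_1 = 290.1/166.5 = 1.742; β = √(1 − 1/γ²) = √0.6706.

β = 0.819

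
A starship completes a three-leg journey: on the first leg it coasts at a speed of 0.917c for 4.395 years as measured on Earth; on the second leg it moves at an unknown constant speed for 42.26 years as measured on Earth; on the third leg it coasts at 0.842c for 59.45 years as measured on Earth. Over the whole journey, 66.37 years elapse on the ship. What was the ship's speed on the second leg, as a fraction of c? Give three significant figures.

β = 0.638

Leg 1: γ = 1/√(1 − 0.917²) = 1/√0.1591 = 2.507; τ_1 = 4.395/2.507 = 1.753 years.
Leg 2: speed unknown; τ_2 = 42.26/γ_2.
Leg 3: γ = 1/√(1 − 0.842²) = 1/√0.2910 = 1.854; τ_3 = 59.45/1.854 = 32.07 years.
Total proper time: 1.753 + τ_2 + 32.07 = 66.37, so τ_2 = 66.37 − 33.83 = 32.54 years.
γ_2 = 42.26/32.54 = 1.299; β = √(1 − 1/γ²) = √0.4069.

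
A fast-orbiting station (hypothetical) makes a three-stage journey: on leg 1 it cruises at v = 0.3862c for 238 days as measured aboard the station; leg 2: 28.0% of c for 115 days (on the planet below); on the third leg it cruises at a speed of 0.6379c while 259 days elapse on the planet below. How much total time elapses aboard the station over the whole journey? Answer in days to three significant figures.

Leg 1: 238 days is already measured aboard the station.
Leg 2: β = 0.280; γ = 1/√(1 − 0.280²) = 1/√0.9216 = 1.042; τ_2 = 115/1.042 = 110.4 days.
Leg 3: γ = 1/√(1 − 0.6379²) = 1/√0.5931 = 1.299; τ_3 = 259/1.299 = 199.5 days.
Total: 238.0 + 110.4 + 199.5 days.

τ = 548 days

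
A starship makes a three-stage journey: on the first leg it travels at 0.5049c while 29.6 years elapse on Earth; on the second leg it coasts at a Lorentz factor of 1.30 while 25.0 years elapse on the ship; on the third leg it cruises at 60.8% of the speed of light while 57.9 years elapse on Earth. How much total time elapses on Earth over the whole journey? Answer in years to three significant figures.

Leg 1: 29.6 years is already measured on Earth.
Leg 2: γ = 1.30; Δt_2 = 1.300 × 25.0 = 32.50 years.
Leg 3: 57.9 years is already measured on Earth.
Total: 29.60 + 32.50 + 57.90 years.

Δt = 120 years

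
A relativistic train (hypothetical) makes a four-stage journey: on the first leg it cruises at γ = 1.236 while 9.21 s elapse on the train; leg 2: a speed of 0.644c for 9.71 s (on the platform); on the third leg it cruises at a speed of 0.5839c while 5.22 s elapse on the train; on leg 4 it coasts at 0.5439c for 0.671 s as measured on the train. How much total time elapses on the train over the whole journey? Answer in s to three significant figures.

Leg 1: 9.21 s is already measured on the train.
Leg 2: γ = 1/√(1 − 0.644²) = 1/√0.5853 = 1.307; τ_2 = 9.71/1.307 = 7.428 s.
Leg 3: 5.22 s is already measured on the train.
Leg 4: 0.671 s is already measured on the train.
Total: 9.210 + 7.428 + 5.220 + 0.6710 s.

τ = 22.5 s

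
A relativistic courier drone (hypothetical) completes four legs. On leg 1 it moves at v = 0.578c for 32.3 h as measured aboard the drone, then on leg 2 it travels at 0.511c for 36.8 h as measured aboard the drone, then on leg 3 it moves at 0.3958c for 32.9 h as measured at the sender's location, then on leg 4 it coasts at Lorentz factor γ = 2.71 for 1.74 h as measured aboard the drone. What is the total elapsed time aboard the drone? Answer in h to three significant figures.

τ = 101 h

Leg 1: 32.3 h is already measured aboard the drone.
Leg 2: 36.8 h is already measured aboard the drone.
Leg 3: γ = 1/√(1 − 0.3958²) = 1/√0.8433 = 1.089; τ_3 = 32.9/1.089 = 30.21 h.
Leg 4: 1.74 h is already measured aboard the drone.
Total: 32.30 + 36.80 + 30.21 + 1.740 h.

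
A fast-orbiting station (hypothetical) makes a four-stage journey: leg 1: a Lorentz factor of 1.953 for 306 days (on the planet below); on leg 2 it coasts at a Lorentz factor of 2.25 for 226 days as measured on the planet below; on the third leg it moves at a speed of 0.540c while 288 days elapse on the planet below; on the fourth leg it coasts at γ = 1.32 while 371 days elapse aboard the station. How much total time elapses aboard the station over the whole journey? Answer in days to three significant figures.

τ = 871 days

Leg 1: γ = 1.953; τ_1 = 306/1.953 = 156.7 days.
Leg 2: γ = 2.25; τ_2 = 226/2.250 = 100.4 days.
Leg 3: γ = 1/√(1 − 0.540²) = 1/√0.7084 = 1.188; τ_3 = 288/1.188 = 242.4 days.
Leg 4: 371 days is already measured aboard the station.
Total: 156.7 + 100.4 + 242.4 + 371.0 days.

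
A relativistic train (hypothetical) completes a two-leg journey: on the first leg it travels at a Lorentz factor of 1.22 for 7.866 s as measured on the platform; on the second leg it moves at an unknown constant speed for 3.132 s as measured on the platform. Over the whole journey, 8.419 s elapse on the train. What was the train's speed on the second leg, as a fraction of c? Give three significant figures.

Leg 1: γ = 1.22; τ_1 = 7.866/1.220 = 6.448 s.
Leg 2: speed unknown; τ_2 = 3.132/γ_2.
Total proper time: 6.448 + τ_2 = 8.419, so τ_2 = 8.419 − 6.448 = 1.971 s.
γ_2 = 3.132/1.971 = 1.589; β = √(1 − 1/γ²) = √0.6038.

β = 0.777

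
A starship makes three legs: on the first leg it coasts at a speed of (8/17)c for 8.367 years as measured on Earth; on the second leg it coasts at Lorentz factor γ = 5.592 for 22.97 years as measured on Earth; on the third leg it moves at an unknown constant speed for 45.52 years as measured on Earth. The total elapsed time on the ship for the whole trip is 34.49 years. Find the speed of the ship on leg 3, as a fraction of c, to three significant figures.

Leg 1: γ = 1/√(1 − (8/17)²) = 17/15 ≈ 1.133; τ_1 = 8.367/1.133 = 7.383 years.
Leg 2: γ = 5.592; τ_2 = 22.97/5.592 = 4.108 years.
Leg 3: speed unknown; τ_3 = 45.52/γ_3.
Total proper time: 7.383 + 4.108 + τ_3 = 34.49, so τ_3 = 34.49 − 11.49 = 23.00 years.
γ_3 = 45.52/23.00 = 1.979; β = √(1 − 1/γ²) = √0.7447.

β = 0.863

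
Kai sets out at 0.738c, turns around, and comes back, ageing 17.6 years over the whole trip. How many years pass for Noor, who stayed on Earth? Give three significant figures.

Δt = 26.1 years

γ = 1/√(1 − 0.738²) = 1/√0.4554 = 1.482
Earth-frame duration is the dilated interval: Δt = γτ = 1.482 × 17.6 years.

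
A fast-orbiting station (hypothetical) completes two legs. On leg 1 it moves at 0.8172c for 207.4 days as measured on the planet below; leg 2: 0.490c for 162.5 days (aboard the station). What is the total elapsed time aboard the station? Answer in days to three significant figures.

Leg 1: γ = 1/√(1 − 0.8172²) = 1/√0.3322 = 1.735; τ_1 = 207.4/1.735 = 119.5 days.
Leg 2: 162.5 days is already measured aboard the station.
Total: 119.5 + 162.5 days.

τ = 282 days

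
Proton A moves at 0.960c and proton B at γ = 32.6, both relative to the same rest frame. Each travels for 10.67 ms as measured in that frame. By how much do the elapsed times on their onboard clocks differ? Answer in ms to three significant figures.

A: γ = 1/√(1 − 0.960²) = 25/7 ≈ 3.571; τ_A = 10.67/3.571 = 2.988 ms.
B: γ = 32.6; τ_B = 10.67/32.60 = 0.3273 ms.

|τ_A − τ_B| = 2.66 ms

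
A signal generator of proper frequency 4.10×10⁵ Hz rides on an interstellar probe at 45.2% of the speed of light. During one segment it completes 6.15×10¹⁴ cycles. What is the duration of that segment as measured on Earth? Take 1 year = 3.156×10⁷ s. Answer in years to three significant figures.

β = 0.452; γ = 1/√(1 − 0.452²) = 1/√0.7957 = 1.121
Proper time for N cycles: τ = N/f = 6.15×10¹⁴/(4.10×10⁵) = 1.500×10⁹ s = 47.53 years.
Lab-frame duration Δt = γτ = 1.121 × 47.53 = 53.28 years.

Δt = 53.3 years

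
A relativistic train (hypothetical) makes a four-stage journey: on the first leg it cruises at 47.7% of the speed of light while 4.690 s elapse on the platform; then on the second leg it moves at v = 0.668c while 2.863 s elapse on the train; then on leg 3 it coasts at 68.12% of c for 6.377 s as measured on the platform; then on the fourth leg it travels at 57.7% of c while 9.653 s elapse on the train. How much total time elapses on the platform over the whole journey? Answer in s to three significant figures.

Δt = 26.7 s

Leg 1: 4.690 s is already measured on the platform.
Leg 2: γ = 1/√(1 − 0.668²) = 1/√0.5538 = 1.344; Δt_2 = 1.344 × 2.863 = 3.847 s.
Leg 3: 6.377 s is already measured on the platform.
Leg 4: β = 0.577; γ = 1/√(1 − 0.577²) = 1/√0.6671 = 1.224; Δt_4 = 1.224 × 9.653 = 11.82 s.
Total: 4.690 + 3.847 + 6.377 + 11.82 s.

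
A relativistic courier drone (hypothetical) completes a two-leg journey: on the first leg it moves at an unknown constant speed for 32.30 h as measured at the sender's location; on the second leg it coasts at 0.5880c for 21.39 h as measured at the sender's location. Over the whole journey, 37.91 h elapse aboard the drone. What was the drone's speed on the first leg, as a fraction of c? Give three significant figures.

Leg 1: speed unknown; τ_1 = 32.30/γ_1.
Leg 2: γ = 1/√(1 − 0.5880²) = 1/√0.6543 = 1.236; τ_2 = 21.39/1.236 = 17.30 h.
Total proper time: τ_1 + 17.30 = 37.91, so τ_1 = 37.91 − 17.30 = 20.61 h.
γ_1 = 32.30/20.61 = 1.567; β = √(1 − 1/γ²) = √0.5929.

β = 0.770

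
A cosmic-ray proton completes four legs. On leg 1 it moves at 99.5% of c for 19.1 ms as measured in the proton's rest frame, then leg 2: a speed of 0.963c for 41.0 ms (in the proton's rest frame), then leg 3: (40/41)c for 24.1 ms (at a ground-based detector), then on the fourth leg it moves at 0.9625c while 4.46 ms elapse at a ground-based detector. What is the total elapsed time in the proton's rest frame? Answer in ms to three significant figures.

Leg 1: 19.1 ms is already measured in the proton's rest frame.
Leg 2: 41.0 ms is already measured in the proton's rest frame.
Leg 3: γ = 1/√(1 − (40/41)²) = 41/9 ≈ 4.556; τ_3 = 24.1/4.556 = 5.290 ms.
Leg 4: γ = 1/√(1 − 0.9625²) = 1/√0.07359 = 3.686; τ_4 = 4.46/3.686 = 1.210 ms.
Total: 19.10 + 41.00 + 5.290 + 1.210 ms.

τ = 66.6 ms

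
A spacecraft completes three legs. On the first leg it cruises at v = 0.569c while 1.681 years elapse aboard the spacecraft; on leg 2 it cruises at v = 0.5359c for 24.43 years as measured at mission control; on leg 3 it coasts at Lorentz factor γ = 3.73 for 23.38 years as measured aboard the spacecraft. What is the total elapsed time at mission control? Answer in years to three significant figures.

Leg 1: γ = 1/√(1 − 0.569²) = 1/√0.6762 = 1.216; Δt_1 = 1.216 × 1.681 = 2.044 years.
Leg 2: 24.43 years is already measured at mission control.
Leg 3: γ = 3.73; Δt_3 = 3.730 × 23.38 = 87.21 years.
Total: 2.044 + 24.43 + 87.21 years.

Δt = 114 years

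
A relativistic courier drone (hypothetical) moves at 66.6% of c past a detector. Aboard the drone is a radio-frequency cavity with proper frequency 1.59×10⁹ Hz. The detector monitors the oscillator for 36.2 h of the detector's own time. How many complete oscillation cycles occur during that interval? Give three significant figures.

N = 1.55×10¹⁴

β = 0.666; γ = 1/√(1 − 0.666²) = 1/√0.5564 = 1.341
During 36.2 h of lab time, the oscillator's proper time advances by τ = Δt/γ = 36.2/1.341 = 27.00 h = 9.721×10⁴ s.
N = f × τ = 1.59×10⁹ × 9.721×10⁴ = 1.546×10¹⁴.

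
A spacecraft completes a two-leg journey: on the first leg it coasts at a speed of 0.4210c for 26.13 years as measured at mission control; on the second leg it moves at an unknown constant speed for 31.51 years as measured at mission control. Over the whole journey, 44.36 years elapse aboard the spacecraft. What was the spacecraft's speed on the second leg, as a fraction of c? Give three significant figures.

Leg 1: γ = 1/√(1 − 0.4210²) = 1/√0.8228 = 1.102; τ_1 = 26.13/1.102 = 23.70 years.
Leg 2: speed unknown; τ_2 = 31.51/γ_2.
Total proper time: 23.70 + τ_2 = 44.36, so τ_2 = 44.36 − 23.70 = 20.66 years.
γ_2 = 31.51/20.66 = 1.525; β = √(1 − 1/γ²) = √0.5702.

β = 0.755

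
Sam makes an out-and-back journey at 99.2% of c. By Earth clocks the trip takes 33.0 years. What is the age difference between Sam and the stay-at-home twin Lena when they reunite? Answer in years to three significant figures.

β = 0.992; γ = 1/√(1 − 0.992²) = 1/√0.01594 = 7.922
Sam's elapsed proper time: τ = 33.0/7.922 = 4.166 years.
Age gap = Δt − τ = 33.0 − 4.166 years.

Δt − τ = 28.8 years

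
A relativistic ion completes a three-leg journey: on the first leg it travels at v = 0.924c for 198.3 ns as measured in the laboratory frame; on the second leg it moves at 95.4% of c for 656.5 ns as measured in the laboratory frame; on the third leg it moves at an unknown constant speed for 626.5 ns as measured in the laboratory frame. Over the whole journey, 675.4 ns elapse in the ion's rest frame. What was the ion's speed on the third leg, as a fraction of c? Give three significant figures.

β = 0.766

Leg 1: γ = 1/√(1 − 0.924²) = 1/√0.1462 = 2.615; τ_1 = 198.3/2.615 = 75.83 ns.
Leg 2: β = 0.954; γ = 1/√(1 − 0.954²) = 1/√0.08988 = 3.335; τ_2 = 656.5/3.335 = 196.8 ns.
Leg 3: speed unknown; τ_3 = 626.5/γ_3.
Total proper time: 75.83 + 196.8 + τ_3 = 675.4, so τ_3 = 675.4 − 272.7 = 402.7 ns.
γ_3 = 626.5/402.7 = 1.556; β = √(1 − 1/γ²) = √0.5867.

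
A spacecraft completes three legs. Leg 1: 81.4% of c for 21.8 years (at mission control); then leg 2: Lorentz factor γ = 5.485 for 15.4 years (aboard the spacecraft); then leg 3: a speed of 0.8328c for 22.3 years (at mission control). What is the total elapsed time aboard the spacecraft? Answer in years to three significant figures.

Leg 1: β = 0.814; γ = 1/√(1 − 0.814²) = 1/√0.3374 = 1.722; τ_1 = 21.8/1.722 = 12.66 years.
Leg 2: 15.4 years is already measured aboard the spacecraft.
Leg 3: γ = 1/√(1 − 0.8328²) = 1/√0.3064 = 1.806; τ_3 = 22.3/1.806 = 12.34 years.
Total: 12.66 + 15.40 + 12.34 years.

τ = 40.4 years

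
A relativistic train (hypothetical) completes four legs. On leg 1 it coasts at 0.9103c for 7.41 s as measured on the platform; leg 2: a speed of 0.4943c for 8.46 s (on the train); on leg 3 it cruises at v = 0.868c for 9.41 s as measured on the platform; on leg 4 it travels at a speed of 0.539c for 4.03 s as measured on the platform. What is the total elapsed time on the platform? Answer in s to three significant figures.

Δt = 30.6 s

Leg 1: 7.41 s is already measured on the platform.
Leg 2: γ = 1/√(1 − 0.4943²) = 1/√0.7557 = 1.150; Δt_2 = 1.150 × 8.46 = 9.732 s.
Leg 3: 9.41 s is already measured on the platform.
Leg 4: 4.03 s is already measured on the platform.
Total: 7.410 + 9.732 + 9.410 + 4.030 s.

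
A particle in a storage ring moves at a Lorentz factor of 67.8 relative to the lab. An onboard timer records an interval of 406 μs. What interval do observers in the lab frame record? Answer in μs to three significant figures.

γ = 67.8
The interval measured in the particle's rest frame is the proper time (both events occur at the same place in that frame); the lab-frame interval is Δt = γτ = 67.80 × 406 μs.

Δt = 2.75×10⁴ μs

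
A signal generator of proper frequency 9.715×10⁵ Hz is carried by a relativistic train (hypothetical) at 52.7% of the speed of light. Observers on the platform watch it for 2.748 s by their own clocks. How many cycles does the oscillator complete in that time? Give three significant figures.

N = 2.27×10⁶

β = 0.527; γ = 1/√(1 − 0.527²) = 1/√0.7223 = 1.177
During 2.748 s of lab time, the oscillator's proper time advances by τ = Δt/γ = 2.748/1.177 = 2.335 s = 2.335×10⁰ s.
N = f × τ = 9.715×10⁵ × 2.335×10⁰ = 2.269×10⁶.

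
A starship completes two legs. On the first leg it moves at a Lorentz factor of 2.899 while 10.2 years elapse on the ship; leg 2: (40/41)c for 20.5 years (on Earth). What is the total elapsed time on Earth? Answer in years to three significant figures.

Leg 1: γ = 2.899; Δt_1 = 2.899 × 10.2 = 29.57 years.
Leg 2: 20.5 years is already measured on Earth.
Total: 29.57 + 20.50 years.

Δt = 50.1 years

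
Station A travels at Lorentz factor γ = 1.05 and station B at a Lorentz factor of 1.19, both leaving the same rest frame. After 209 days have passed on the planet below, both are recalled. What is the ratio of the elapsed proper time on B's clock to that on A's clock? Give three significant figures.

A: γ = 1.05. B: γ = 1.19.
τ_A/τ_B = γ_B/γ_A = 1.190/1.050 = 1.133, so τ_B/τ_A = 0.8824.

τ_B/τ_A = 0.882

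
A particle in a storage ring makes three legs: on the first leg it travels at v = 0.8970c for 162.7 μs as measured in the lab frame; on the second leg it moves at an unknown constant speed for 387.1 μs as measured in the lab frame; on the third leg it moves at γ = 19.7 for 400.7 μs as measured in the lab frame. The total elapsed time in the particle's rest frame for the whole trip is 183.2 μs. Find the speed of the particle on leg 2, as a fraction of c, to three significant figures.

Leg 1: γ = 1/√(1 − 0.8970²) = 1/√0.1954 = 2.262; τ_1 = 162.7/2.262 = 71.92 μs.
Leg 2: speed unknown; τ_2 = 387.1/γ_2.
Leg 3: γ = 19.7; τ_3 = 400.7/19.70 = 20.34 μs.
Total proper time: 71.92 + τ_2 + 20.34 = 183.2, so τ_2 = 183.2 − 92.26 = 90.94 μs.
γ_2 = 387.1/90.94 = 4.257; β = √(1 − 1/γ²) = √0.9448.

β = 0.972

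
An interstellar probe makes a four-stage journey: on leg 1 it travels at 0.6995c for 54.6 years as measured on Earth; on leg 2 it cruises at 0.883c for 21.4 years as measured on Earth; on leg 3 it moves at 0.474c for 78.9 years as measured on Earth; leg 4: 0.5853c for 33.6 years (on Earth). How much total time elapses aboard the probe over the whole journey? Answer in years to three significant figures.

Leg 1: γ = 1/√(1 − 0.6995²) = 1/√0.5107 = 1.399; τ_1 = 54.6/1.399 = 39.02 years.
Leg 2: γ = 1/√(1 − 0.883²) = 1/√0.2203 = 2.131; τ_2 = 21.4/2.131 = 10.04 years.
Leg 3: γ = 1/√(1 − 0.474²) = 1/√0.7753 = 1.136; τ_3 = 78.9/1.136 = 69.47 years.
Leg 4: γ = 1/√(1 − 0.5853²) = 1/√0.6574 = 1.233; τ_4 = 33.6/1.233 = 27.24 years.
Total: 39.02 + 10.04 + 69.47 + 27.24 years.

τ = 146 years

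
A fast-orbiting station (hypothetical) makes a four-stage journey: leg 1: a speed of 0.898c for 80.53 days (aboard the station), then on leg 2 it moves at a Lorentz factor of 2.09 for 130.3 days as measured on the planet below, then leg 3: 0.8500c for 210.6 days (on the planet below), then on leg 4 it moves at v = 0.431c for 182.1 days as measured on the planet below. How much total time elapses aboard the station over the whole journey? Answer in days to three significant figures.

Leg 1: 80.53 days is already measured aboard the station.
Leg 2: γ = 2.09; τ_2 = 130.3/2.090 = 62.34 days.
Leg 3: γ = 1/√(1 − 0.8500²) = 1/√0.2775 = 1.898; τ_3 = 210.6/1.898 = 110.9 days.
Leg 4: γ = 1/√(1 − 0.431²) = 1/√0.8142 = 1.108; τ_4 = 182.1/1.108 = 164.3 days.
Total: 80.53 + 62.34 + 110.9 + 164.3 days.

τ = 418 days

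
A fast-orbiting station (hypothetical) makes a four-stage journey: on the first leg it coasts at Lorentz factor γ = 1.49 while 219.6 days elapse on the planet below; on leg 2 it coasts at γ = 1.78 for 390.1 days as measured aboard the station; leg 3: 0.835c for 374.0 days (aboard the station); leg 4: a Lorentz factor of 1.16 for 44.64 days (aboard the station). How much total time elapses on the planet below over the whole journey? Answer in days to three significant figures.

Δt = 1650 days

Leg 1: 219.6 days is already measured on the planet below.
Leg 2: γ = 1.78; Δt_2 = 1.780 × 390.1 = 694.4 days.
Leg 3: γ = 1/√(1 − 0.835²) = 1/√0.3028 = 1.817; Δt_3 = 1.817 × 374.0 = 679.7 days.
Leg 4: γ = 1.16; Δt_4 = 1.160 × 44.64 = 51.78 days.
Total: 219.6 + 694.4 + 679.7 + 51.78 days.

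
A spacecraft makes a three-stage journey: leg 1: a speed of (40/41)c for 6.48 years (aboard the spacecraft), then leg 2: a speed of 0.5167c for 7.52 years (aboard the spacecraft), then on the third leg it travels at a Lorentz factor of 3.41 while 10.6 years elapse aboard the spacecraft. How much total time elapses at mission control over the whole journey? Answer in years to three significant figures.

Leg 1: γ = 1/√(1 − (40/41)²) = 41/9 ≈ 4.556; Δt_1 = 4.556 × 6.48 = 29.52 years.
Leg 2: γ = 1/√(1 − 0.5167²) = 1/√0.7330 = 1.168; Δt_2 = 1.168 × 7.52 = 8.783 years.
Leg 3: γ = 3.41; Δt_3 = 3.410 × 10.6 = 36.15 years.
Total: 29.52 + 8.783 + 36.15 years.

Δt = 74.4 years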